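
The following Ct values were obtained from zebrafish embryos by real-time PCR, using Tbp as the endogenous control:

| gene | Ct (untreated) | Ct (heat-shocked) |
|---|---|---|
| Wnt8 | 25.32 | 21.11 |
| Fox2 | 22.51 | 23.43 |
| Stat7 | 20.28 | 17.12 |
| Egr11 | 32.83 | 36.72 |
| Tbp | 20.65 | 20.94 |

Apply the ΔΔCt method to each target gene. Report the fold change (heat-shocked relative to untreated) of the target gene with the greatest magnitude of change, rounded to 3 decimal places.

22.627

Wnt8: ΔΔCt = (21.11−20.94) − (25.32−20.65) = 0.17 − 4.67 = -4.50; fold change = 2^4.50 = 22.627
Fox2: ΔΔCt = (23.43−20.94) − (22.51−20.65) = 2.49 − 1.86 = 0.63; fold change = 2^-0.63 = 0.646
Stat7: ΔΔCt = (17.12−20.94) − (20.28−20.65) = -3.82 − (-0.37) = -3.45; fold change = 2^3.45 = 10.928
Egr11: ΔΔCt = (36.72−20.94) − (32.83−20.65) = 15.78 − 12.18 = 3.60; fold change = 2^-3.60 = 0.082
Wnt8 has the largest |ΔΔCt| = 4.50.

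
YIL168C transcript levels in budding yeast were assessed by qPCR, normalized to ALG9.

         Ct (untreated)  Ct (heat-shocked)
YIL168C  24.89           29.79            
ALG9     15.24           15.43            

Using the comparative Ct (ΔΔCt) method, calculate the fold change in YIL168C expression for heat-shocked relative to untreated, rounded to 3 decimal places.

ΔCt(untreated) = 24.890 − 15.240 = 9.650
ΔCt(heat-shocked) = 29.790 − 15.430 = 14.360
ΔΔCt = 14.360 − 9.650 = 4.710
Fold change = 2^(−4.710) = 0.0382

0.038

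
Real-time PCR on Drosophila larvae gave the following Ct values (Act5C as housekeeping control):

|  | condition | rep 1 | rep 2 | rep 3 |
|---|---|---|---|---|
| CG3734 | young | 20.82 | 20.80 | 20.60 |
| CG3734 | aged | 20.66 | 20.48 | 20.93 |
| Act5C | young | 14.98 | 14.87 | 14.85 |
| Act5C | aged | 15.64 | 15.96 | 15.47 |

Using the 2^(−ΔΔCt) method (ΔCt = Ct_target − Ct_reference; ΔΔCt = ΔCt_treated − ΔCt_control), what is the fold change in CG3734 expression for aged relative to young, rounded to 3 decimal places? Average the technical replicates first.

1.790

Mean Ct: CG3734 young 20.740; CG3734 aged 20.690; Act5C young 14.900; Act5C aged 15.690
ΔCt(young) = 20.740 − 14.900 = 5.840
ΔCt(aged) = 20.690 − 15.690 = 5.000
ΔΔCt = 5.000 − 5.840 = -0.840
Fold change = 2^(−(-0.840)) = 2^0.840 = 1.7901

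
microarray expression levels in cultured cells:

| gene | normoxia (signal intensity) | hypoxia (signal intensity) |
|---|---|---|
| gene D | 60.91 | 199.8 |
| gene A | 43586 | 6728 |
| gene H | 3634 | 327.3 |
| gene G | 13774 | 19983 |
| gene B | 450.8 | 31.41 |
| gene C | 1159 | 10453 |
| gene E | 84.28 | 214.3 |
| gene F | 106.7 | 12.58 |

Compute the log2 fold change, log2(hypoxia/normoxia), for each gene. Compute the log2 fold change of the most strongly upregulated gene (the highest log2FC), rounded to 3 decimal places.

log2(199.8/60.91) = 1.714  (gene D)
log2(6728/43586) = -2.696  (gene A)
log2(327.3/3634) = -3.473  (gene H)
log2(19983/13774) = 0.537  (gene G)
log2(31.41/450.8) = -3.843  (gene B)
log2(10453/1159) = 3.173  (gene C)
log2(214.3/84.28) = 1.346  (gene E)
log2(12.58/106.7) = -3.084  (gene F)
gene C is most strongly upregulated.

3.173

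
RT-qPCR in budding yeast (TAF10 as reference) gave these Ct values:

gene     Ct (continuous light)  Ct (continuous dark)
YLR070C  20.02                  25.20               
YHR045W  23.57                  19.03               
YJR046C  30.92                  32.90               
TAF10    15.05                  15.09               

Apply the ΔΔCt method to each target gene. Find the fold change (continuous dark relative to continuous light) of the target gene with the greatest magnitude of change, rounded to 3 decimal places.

YLR070C: ΔΔCt = (25.20−15.09) − (20.02−15.05) = 10.11 − 4.97 = 5.14; fold change = 2^-5.14 = 0.028
YHR045W: ΔΔCt = (19.03−15.09) − (23.57−15.05) = 3.94 − 8.52 = -4.58; fold change = 2^4.58 = 23.918
YJR046C: ΔΔCt = (32.90−15.09) − (30.92−15.05) = 17.81 − 15.87 = 1.94; fold change = 2^-1.94 = 0.261
YLR070C has the largest |ΔΔCt| = 5.14.

0.028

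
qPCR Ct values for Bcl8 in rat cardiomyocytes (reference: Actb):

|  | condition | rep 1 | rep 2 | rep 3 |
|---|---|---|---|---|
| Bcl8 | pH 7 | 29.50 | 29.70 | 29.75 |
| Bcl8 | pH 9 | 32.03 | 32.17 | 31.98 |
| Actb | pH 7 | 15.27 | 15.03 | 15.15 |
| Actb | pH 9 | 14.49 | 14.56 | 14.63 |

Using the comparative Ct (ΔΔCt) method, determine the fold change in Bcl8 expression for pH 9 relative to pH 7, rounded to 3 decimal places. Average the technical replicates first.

0.125

Mean Ct: Bcl8 pH 7 29.650; Bcl8 pH 9 32.060; Actb pH 7 15.150; Actb pH 9 14.560
ΔCt(pH 7) = 29.650 − 15.150 = 14.500
ΔCt(pH 9) = 32.060 − 14.560 = 17.500
ΔΔCt = 17.500 − 14.500 = 3.000
Fold change = 2^(−3.000) = 0.1250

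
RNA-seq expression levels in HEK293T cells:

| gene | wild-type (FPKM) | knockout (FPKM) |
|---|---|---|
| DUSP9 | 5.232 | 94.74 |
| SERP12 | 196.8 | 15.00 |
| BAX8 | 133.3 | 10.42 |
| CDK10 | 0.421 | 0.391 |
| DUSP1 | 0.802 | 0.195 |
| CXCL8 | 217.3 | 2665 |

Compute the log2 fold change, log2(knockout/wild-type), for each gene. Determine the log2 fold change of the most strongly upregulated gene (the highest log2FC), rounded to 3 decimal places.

4.179

log2(94.74/5.232) = 4.179  (DUSP9)
log2(15.00/196.8) = -3.714  (SERP12)
log2(10.42/133.3) = -3.677  (BAX8)
log2(0.391/0.421) = -0.107  (CDK10)
log2(0.195/0.802) = -2.040  (DUSP1)
log2(2665/217.3) = 3.616  (CXCL8)
DUSP9 is most strongly upregulated.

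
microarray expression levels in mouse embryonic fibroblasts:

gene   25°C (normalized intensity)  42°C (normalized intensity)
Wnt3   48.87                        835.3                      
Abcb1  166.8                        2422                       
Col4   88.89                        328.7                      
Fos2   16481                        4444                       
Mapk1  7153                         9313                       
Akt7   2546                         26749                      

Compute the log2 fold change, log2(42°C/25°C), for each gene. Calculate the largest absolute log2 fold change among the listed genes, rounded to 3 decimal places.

4.095

log2(835.3/48.87) = 4.095  (Wnt3)
log2(2422/166.8) = 3.860  (Abcb1)
log2(328.7/88.89) = 1.887  (Col4)
log2(4444/16481) = -1.891  (Fos2)
log2(9313/7153) = 0.381  (Mapk1)
log2(26749/2546) = 3.393  (Akt7)
The largest magnitude belongs to Wnt3.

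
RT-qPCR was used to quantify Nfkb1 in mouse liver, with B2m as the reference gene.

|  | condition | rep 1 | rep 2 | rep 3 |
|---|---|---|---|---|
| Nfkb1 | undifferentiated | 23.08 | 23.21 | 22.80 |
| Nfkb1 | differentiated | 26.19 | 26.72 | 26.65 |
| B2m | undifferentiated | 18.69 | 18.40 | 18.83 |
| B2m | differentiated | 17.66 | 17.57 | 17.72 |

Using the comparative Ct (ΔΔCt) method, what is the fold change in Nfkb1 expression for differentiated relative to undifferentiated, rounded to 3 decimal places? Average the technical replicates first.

0.045

Mean Ct: Nfkb1 undifferentiated 23.030; Nfkb1 differentiated 26.520; B2m undifferentiated 18.640; B2m differentiated 17.650
ΔCt(undifferentiated) = 23.030 − 18.640 = 4.390
ΔCt(differentiated) = 26.520 − 17.650 = 8.870
ΔΔCt = 8.870 − 4.390 = 4.480
Fold change = 2^(−4.480) = 0.0448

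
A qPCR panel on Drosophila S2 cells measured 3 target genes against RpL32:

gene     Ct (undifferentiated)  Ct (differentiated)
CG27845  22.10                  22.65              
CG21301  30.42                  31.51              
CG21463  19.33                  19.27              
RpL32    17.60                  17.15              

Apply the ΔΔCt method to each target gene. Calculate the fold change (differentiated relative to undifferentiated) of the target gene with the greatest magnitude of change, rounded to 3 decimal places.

CG27845: ΔΔCt = (22.65−17.15) − (22.10−17.60) = 5.50 − 4.50 = 1.00; fold change = 2^-1.00 = 0.500
CG21301: ΔΔCt = (31.51−17.15) − (30.42−17.60) = 14.36 − 12.82 = 1.54; fold change = 2^-1.54 = 0.344
CG21463: ΔΔCt = (19.27−17.15) − (19.33−17.60) = 2.12 − 1.73 = 0.39; fold change = 2^-0.39 = 0.763
CG21301 has the largest |ΔΔCt| = 1.54.

0.344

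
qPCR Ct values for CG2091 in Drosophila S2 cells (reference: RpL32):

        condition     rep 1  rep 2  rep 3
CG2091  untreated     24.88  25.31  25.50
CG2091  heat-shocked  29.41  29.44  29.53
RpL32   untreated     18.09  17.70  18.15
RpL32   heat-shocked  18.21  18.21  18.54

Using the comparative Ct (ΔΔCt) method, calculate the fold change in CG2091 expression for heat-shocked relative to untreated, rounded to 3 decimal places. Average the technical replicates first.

Mean Ct: CG2091 untreated 25.230; CG2091 heat-shocked 29.460; RpL32 untreated 17.980; RpL32 heat-shocked 18.320
ΔCt(untreated) = 25.230 − 17.980 = 7.250
ΔCt(heat-shocked) = 29.460 − 18.320 = 11.140
ΔΔCt = 11.140 − 7.250 = 3.890
Fold change = 2^(−3.890) = 0.0675

0.067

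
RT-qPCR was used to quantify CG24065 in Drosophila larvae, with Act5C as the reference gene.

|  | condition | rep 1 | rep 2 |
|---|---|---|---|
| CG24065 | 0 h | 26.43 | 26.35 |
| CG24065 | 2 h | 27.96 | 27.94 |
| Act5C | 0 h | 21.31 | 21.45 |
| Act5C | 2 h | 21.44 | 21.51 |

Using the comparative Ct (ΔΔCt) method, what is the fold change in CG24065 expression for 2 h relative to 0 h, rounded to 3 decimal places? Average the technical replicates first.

0.362

Mean Ct: CG24065 0 h 26.390; CG24065 2 h 27.950; Act5C 0 h 21.380; Act5C 2 h 21.475
ΔCt(0 h) = 26.390 − 21.380 = 5.010
ΔCt(2 h) = 27.950 − 21.475 = 6.475
ΔΔCt = 6.475 − 5.010 = 1.465
Fold change = 2^(−1.465) = 0.3622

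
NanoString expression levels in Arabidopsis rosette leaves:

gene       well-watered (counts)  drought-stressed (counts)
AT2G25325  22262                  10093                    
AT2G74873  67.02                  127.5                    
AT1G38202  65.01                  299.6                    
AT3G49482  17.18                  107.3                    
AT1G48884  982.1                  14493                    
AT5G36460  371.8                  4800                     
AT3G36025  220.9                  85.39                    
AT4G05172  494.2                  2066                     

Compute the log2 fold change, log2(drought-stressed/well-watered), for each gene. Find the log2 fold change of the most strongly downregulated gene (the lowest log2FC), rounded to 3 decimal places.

-1.371

log2(10093/22262) = -1.141  (AT2G25325)
log2(127.5/67.02) = 0.928  (AT2G74873)
log2(299.6/65.01) = 2.204  (AT1G38202)
log2(107.3/17.18) = 2.643  (AT3G49482)
log2(14493/982.1) = 3.883  (AT1G48884)
log2(4800/371.8) = 3.690  (AT5G36460)
log2(85.39/220.9) = -1.371  (AT3G36025)
log2(2066/494.2) = 2.064  (AT4G05172)
AT3G36025 is most strongly downregulated.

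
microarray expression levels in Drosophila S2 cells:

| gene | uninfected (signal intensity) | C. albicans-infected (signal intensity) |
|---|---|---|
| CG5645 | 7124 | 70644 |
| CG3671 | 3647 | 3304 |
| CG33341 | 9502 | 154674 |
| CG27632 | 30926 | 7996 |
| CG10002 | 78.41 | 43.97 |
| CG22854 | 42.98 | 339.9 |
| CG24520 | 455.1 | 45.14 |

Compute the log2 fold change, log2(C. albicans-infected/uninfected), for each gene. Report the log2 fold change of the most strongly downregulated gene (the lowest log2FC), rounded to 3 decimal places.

-3.334

log2(70644/7124) = 3.310  (CG5645)
log2(3304/3647) = -0.142  (CG3671)
log2(154674/9502) = 4.025  (CG33341)
log2(7996/30926) = -1.951  (CG27632)
log2(43.97/78.41) = -0.835  (CG10002)
log2(339.9/42.98) = 2.983  (CG22854)
log2(45.14/455.1) = -3.334  (CG24520)
CG24520 is most strongly downregulated.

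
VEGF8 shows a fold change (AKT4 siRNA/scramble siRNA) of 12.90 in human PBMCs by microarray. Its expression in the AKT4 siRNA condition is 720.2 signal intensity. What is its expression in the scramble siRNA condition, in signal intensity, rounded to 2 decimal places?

55.83

scramble siRNA expression = 720.2 / 12.90 = 55.83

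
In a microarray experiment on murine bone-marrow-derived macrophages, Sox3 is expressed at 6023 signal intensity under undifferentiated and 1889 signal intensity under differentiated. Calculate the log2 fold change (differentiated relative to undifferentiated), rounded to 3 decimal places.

-1.673

Fold change = 1889 / 6023 = 0.3136
log2(0.3136) = -1.6729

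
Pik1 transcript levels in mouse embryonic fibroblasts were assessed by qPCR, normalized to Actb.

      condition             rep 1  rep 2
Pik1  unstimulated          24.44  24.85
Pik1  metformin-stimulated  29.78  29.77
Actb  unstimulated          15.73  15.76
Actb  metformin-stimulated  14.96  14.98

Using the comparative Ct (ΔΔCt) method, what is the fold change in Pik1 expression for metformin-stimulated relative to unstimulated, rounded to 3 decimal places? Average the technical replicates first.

Mean Ct: Pik1 unstimulated 24.645; Pik1 metformin-stimulated 29.775; Actb unstimulated 15.745; Actb metformin-stimulated 14.970
ΔCt(unstimulated) = 24.645 − 15.745 = 8.900
ΔCt(metformin-stimulated) = 29.775 − 14.970 = 14.805
ΔΔCt = 14.805 − 8.900 = 5.905
Fold change = 2^(−5.905) = 0.0167

0.017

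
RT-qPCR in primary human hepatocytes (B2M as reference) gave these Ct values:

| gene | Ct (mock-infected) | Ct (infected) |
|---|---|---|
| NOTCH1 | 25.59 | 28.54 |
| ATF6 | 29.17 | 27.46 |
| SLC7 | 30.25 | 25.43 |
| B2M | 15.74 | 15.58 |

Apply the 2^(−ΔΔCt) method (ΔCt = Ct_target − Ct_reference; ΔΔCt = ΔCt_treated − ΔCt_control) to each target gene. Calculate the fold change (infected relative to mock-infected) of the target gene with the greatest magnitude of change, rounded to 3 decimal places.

NOTCH1: ΔΔCt = (28.54−15.58) − (25.59−15.74) = 12.96 − 9.85 = 3.11; fold change = 2^-3.11 = 0.116
ATF6: ΔΔCt = (27.46−15.58) − (29.17−15.74) = 11.88 − 13.43 = -1.55; fold change = 2^1.55 = 2.928
SLC7: ΔΔCt = (25.43−15.58) − (30.25−15.74) = 9.85 − 14.51 = -4.66; fold change = 2^4.66 = 25.281
SLC7 has the largest |ΔΔCt| = 4.66.

25.281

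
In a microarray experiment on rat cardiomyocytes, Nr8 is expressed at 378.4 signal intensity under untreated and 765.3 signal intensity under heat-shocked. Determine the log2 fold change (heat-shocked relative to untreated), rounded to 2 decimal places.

1.02

Fold change = 765.3 / 378.4 = 2.0225
log2(2.0225) = 1.016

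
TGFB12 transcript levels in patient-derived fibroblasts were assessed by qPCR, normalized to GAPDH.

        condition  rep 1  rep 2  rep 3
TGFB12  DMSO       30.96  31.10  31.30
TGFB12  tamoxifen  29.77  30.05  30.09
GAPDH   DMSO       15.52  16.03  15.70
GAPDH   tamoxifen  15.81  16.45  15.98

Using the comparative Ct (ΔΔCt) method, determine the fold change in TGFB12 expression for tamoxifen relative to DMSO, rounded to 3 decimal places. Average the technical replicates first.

2.789

Mean Ct: TGFB12 DMSO 31.120; TGFB12 tamoxifen 29.970; GAPDH DMSO 15.750; GAPDH tamoxifen 16.080
ΔCt(DMSO) = 31.120 − 15.750 = 15.370
ΔCt(tamoxifen) = 29.970 − 16.080 = 13.890
ΔΔCt = 13.890 − 15.370 = -1.480
Fold change = 2^(−(-1.480)) = 2^1.480 = 2.7895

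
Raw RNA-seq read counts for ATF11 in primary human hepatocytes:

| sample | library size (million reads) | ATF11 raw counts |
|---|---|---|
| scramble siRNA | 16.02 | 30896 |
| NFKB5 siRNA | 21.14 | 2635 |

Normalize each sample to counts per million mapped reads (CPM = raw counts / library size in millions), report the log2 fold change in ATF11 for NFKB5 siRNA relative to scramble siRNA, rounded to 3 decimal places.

CPM(scramble siRNA) = 30896 / 16.02 = 1928.5893
CPM(NFKB5 siRNA) = 2635 / 21.14 = 124.6452
Fold change = 124.6452 / 1928.5893 = 0.06463
log2(0.06463) = -3.9516

-3.952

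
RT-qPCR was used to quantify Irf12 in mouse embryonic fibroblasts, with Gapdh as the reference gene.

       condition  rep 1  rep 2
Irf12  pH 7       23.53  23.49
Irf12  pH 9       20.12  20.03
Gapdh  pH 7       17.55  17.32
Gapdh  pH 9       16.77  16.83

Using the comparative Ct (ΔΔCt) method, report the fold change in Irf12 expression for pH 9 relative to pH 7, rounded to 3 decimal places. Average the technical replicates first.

Mean Ct: Irf12 pH 7 23.510; Irf12 pH 9 20.075; Gapdh pH 7 17.435; Gapdh pH 9 16.800
ΔCt(pH 7) = 23.510 − 17.435 = 6.075
ΔCt(pH 9) = 20.075 − 16.800 = 3.275
ΔΔCt = 3.275 − 6.075 = -2.800
Fold change = 2^(−(-2.800)) = 2^2.800 = 6.9644

6.964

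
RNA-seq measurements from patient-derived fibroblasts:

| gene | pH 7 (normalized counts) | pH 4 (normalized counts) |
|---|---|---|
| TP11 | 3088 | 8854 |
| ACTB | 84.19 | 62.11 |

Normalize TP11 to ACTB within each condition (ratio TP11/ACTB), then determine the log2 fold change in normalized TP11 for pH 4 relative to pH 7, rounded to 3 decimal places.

1.958

TP11/ACTB (pH 7) = 3088 / 84.19 = 36.679
TP11/ACTB (pH 4) = 8854 / 62.11 = 142.55
Fold change = 142.55 / 36.679 = 3.8865
log2(3.8865) = 1.9585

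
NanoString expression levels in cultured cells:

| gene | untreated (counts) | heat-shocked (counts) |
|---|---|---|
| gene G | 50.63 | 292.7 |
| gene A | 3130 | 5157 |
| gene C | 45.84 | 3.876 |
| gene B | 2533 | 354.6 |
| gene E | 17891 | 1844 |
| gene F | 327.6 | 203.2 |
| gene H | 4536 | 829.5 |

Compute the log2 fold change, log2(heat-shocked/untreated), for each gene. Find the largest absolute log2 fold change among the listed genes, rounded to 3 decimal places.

3.564

log2(292.7/50.63) = 2.531  (gene G)
log2(5157/3130) = 0.720  (gene A)
log2(3.876/45.84) = -3.564  (gene C)
log2(354.6/2533) = -2.837  (gene B)
log2(1844/17891) = -3.278  (gene E)
log2(203.2/327.6) = -0.689  (gene F)
log2(829.5/4536) = -2.451  (gene H)
The largest magnitude belongs to gene C.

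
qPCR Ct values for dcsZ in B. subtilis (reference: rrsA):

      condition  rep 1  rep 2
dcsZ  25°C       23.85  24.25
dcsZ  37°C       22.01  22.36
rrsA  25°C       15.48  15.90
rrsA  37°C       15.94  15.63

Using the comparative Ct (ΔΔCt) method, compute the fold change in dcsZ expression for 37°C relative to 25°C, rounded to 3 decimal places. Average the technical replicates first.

Mean Ct: dcsZ 25°C 24.050; dcsZ 37°C 22.185; rrsA 25°C 15.690; rrsA 37°C 15.785
ΔCt(25°C) = 24.050 − 15.690 = 8.360
ΔCt(37°C) = 22.185 − 15.785 = 6.400
ΔΔCt = 6.400 − 8.360 = -1.960
Fold change = 2^(−(-1.960)) = 2^1.960 = 3.8906

3.891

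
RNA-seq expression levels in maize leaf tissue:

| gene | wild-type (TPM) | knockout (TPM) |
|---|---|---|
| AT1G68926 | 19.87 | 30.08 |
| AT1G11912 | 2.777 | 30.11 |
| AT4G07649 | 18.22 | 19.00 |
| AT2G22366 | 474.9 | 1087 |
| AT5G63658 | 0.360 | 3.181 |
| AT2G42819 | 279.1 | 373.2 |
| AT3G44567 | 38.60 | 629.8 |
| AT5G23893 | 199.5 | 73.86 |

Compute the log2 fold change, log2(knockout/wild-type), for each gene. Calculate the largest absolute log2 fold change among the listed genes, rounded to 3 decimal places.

4.028

log2(30.08/19.87) = 0.598  (AT1G68926)
log2(30.11/2.777) = 3.439  (AT1G11912)
log2(19.00/18.22) = 0.060  (AT4G07649)
log2(1087/474.9) = 1.195  (AT2G22366)
log2(3.181/0.360) = 3.143  (AT5G63658)
log2(373.2/279.1) = 0.419  (AT2G42819)
log2(629.8/38.60) = 4.028  (AT3G44567)
log2(73.86/199.5) = -1.434  (AT5G23893)
The largest magnitude belongs to AT3G44567.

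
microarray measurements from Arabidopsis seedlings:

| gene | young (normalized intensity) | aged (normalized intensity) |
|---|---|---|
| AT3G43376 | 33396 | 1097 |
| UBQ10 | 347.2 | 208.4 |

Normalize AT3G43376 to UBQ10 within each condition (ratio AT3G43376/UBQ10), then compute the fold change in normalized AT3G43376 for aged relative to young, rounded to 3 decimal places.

0.055

AT3G43376/UBQ10 (young) = 33396 / 347.2 = 96.187
AT3G43376/UBQ10 (aged) = 1097 / 208.4 = 5.2639
Fold change = 5.2639 / 96.187 = 0.0547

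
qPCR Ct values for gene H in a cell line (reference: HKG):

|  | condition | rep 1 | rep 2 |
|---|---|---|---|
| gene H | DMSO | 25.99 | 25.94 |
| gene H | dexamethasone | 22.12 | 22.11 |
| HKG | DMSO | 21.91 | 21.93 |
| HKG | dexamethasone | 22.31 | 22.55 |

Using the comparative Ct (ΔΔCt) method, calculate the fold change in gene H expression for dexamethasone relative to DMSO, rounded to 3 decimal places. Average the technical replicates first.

Mean Ct: gene H DMSO 25.965; gene H dexamethasone 22.115; HKG DMSO 21.920; HKG dexamethasone 22.430
ΔCt(DMSO) = 25.965 − 21.920 = 4.045
ΔCt(dexamethasone) = 22.115 − 22.430 = -0.315
ΔΔCt = -0.315 − 4.045 = -4.360
Fold change = 2^(−(-4.360)) = 2^4.360 = 20.5348

20.535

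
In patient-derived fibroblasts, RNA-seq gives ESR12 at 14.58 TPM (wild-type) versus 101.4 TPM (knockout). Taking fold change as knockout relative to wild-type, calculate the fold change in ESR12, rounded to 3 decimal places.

6.955

Fold change = 101.4 / 14.58 = 6.9547
ESR12 is upregulated.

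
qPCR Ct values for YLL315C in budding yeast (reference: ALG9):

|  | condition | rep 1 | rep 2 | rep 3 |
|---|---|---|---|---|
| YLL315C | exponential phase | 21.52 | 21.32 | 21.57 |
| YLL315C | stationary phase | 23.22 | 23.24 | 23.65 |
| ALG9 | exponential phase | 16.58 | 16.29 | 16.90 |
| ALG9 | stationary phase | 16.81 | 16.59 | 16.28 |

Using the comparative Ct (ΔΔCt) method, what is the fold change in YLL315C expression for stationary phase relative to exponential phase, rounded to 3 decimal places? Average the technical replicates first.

0.262

Mean Ct: YLL315C exponential phase 21.470; YLL315C stationary phase 23.370; ALG9 exponential phase 16.590; ALG9 stationary phase 16.560
ΔCt(exponential phase) = 21.470 − 16.590 = 4.880
ΔCt(stationary phase) = 23.370 − 16.560 = 6.810
ΔΔCt = 6.810 − 4.880 = 1.930
Fold change = 2^(−1.930) = 0.2624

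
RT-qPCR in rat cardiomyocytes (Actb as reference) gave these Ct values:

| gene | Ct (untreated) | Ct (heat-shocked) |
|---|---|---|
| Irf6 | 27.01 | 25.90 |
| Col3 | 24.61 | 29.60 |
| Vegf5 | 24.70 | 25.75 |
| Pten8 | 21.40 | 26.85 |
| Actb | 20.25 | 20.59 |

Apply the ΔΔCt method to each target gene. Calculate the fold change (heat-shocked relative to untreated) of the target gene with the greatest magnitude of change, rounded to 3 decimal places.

0.029

Irf6: ΔΔCt = (25.90−20.59) − (27.01−20.25) = 5.31 − 6.76 = -1.45; fold change = 2^1.45 = 2.732
Col3: ΔΔCt = (29.60−20.59) − (24.61−20.25) = 9.01 − 4.36 = 4.65; fold change = 2^-4.65 = 0.040
Vegf5: ΔΔCt = (25.75−20.59) − (24.70−20.25) = 5.16 − 4.45 = 0.71; fold change = 2^-0.71 = 0.611
Pten8: ΔΔCt = (26.85−20.59) − (21.40−20.25) = 6.26 − 1.15 = 5.11; fold change = 2^-5.11 = 0.029
Pten8 has the largest |ΔΔCt| = 5.11.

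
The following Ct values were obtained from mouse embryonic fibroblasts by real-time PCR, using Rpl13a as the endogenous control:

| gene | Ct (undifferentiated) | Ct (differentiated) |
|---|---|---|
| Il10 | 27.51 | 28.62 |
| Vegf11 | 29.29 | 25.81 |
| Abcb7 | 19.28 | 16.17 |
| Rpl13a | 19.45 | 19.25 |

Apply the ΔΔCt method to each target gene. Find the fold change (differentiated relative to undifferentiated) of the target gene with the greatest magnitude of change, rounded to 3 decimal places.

Il10: ΔΔCt = (28.62−19.25) − (27.51−19.45) = 9.37 − 8.06 = 1.31; fold change = 2^-1.31 = 0.403
Vegf11: ΔΔCt = (25.81−19.25) − (29.29−19.45) = 6.56 − 9.84 = -3.28; fold change = 2^3.28 = 9.714
Abcb7: ΔΔCt = (16.17−19.25) − (19.28−19.45) = -3.08 − (-0.17) = -2.91; fold change = 2^2.91 = 7.516
Vegf11 has the largest |ΔΔCt| = 3.28.

9.714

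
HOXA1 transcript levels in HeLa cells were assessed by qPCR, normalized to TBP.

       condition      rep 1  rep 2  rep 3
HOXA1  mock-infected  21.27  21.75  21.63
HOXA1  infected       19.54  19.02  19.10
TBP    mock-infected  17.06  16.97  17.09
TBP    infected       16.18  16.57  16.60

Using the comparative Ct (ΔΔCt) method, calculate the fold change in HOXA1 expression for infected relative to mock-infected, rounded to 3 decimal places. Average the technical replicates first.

Mean Ct: HOXA1 mock-infected 21.550; HOXA1 infected 19.220; TBP mock-infected 17.040; TBP infected 16.450
ΔCt(mock-infected) = 21.550 − 17.040 = 4.510
ΔCt(infected) = 19.220 − 16.450 = 2.770
ΔΔCt = 2.770 − 4.510 = -1.740
Fold change = 2^(−(-1.740)) = 2^1.740 = 3.3404

3.340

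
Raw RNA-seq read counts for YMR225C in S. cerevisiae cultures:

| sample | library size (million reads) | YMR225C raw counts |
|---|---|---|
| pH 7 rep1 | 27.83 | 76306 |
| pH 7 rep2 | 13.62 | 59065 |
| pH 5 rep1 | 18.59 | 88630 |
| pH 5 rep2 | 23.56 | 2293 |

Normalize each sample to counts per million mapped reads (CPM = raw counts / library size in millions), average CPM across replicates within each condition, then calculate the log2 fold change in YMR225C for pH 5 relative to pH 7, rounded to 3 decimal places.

-0.541

CPM(pH 7 rep1) = 76306 / 27.83 = 2741.8613
CPM(pH 7 rep2) = 59065 / 13.62 = 4336.6373
CPM(pH 5 rep1) = 88630 / 18.59 = 4767.6170
CPM(pH 5 rep2) = 2293 / 23.56 = 97.3260
mean CPM(pH 7) = 3539.2493; mean CPM(pH 5) = 2432.4715
Fold change = 2432.4715 / 3539.2493 = 0.68728
log2(0.68728) = -0.5410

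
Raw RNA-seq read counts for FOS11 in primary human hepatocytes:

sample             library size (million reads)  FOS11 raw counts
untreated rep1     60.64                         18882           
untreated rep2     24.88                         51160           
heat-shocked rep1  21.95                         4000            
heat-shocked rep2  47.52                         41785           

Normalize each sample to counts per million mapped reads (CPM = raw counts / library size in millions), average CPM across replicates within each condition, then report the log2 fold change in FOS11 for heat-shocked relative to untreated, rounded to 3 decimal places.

-1.157

CPM(untreated rep1) = 18882 / 60.64 = 311.3786
CPM(untreated rep2) = 51160 / 24.88 = 2056.2701
CPM(heat-shocked rep1) = 4000 / 21.95 = 182.2323
CPM(heat-shocked rep2) = 41785 / 47.52 = 879.3140
mean CPM(untreated) = 1183.8244; mean CPM(heat-shocked) = 530.7732
Fold change = 530.7732 / 1183.8244 = 0.44835
log2(0.44835) = -1.1573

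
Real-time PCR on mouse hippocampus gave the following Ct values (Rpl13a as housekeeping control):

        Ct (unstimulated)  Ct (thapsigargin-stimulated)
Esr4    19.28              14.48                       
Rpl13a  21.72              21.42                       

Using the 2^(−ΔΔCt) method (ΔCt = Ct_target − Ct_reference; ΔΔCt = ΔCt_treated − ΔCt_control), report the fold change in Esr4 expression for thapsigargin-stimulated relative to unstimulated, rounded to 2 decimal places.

22.63

ΔCt(unstimulated) = 19.280 − 21.720 = -2.440
ΔCt(thapsigargin-stimulated) = 14.480 − 21.420 = -6.940
ΔΔCt = -6.940 − (-2.440) = -4.500
Fold change = 2^(−(-4.500)) = 2^4.500 = 22.627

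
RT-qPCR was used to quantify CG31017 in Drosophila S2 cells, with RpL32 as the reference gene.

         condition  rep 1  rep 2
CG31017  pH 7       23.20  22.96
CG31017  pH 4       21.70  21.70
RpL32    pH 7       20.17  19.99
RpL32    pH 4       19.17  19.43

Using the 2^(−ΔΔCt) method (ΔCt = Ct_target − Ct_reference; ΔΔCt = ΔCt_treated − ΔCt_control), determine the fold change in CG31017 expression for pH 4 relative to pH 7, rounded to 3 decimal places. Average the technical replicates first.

1.516

Mean Ct: CG31017 pH 7 23.080; CG31017 pH 4 21.700; RpL32 pH 7 20.080; RpL32 pH 4 19.300
ΔCt(pH 7) = 23.080 − 20.080 = 3.000
ΔCt(pH 4) = 21.700 − 19.300 = 2.400
ΔΔCt = 2.400 − 3.000 = -0.600
Fold change = 2^(−(-0.600)) = 2^0.600 = 1.5157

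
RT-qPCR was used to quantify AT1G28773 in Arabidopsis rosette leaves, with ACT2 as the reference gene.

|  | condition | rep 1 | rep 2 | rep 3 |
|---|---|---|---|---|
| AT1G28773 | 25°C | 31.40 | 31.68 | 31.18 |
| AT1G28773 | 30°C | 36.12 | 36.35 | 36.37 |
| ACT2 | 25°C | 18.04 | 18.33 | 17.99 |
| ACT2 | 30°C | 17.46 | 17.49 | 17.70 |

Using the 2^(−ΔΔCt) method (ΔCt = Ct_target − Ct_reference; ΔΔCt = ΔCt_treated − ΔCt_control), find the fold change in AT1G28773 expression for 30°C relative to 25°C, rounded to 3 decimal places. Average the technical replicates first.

0.023

Mean Ct: AT1G28773 25°C 31.420; AT1G28773 30°C 36.280; ACT2 25°C 18.120; ACT2 30°C 17.550
ΔCt(25°C) = 31.420 − 18.120 = 13.300
ΔCt(30°C) = 36.280 − 17.550 = 18.730
ΔΔCt = 18.730 − 13.300 = 5.430
Fold change = 2^(−5.430) = 0.0232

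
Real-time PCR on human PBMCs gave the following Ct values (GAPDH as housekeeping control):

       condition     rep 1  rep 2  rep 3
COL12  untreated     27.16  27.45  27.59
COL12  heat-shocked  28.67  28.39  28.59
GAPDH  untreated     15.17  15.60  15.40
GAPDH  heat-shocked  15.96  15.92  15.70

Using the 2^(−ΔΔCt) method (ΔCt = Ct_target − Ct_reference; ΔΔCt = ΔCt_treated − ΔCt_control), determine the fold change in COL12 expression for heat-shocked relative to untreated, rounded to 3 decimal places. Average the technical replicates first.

Mean Ct: COL12 untreated 27.400; COL12 heat-shocked 28.550; GAPDH untreated 15.390; GAPDH heat-shocked 15.860
ΔCt(untreated) = 27.400 − 15.390 = 12.010
ΔCt(heat-shocked) = 28.550 − 15.860 = 12.690
ΔΔCt = 12.690 − 12.010 = 0.680
Fold change = 2^(−0.680) = 0.6242

0.624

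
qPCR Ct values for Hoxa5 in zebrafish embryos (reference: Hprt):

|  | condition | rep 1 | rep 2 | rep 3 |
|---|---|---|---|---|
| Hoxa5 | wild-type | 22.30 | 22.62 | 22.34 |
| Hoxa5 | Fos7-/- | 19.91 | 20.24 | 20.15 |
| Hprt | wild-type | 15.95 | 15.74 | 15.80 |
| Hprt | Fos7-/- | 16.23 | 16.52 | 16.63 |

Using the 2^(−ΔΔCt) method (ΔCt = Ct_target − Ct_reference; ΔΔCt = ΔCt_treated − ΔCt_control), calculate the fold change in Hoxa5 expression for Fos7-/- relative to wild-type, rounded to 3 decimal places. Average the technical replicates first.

7.727

Mean Ct: Hoxa5 wild-type 22.420; Hoxa5 Fos7-/- 20.100; Hprt wild-type 15.830; Hprt Fos7-/- 16.460
ΔCt(wild-type) = 22.420 − 15.830 = 6.590
ΔCt(Fos7-/-) = 20.100 − 16.460 = 3.640
ΔΔCt = 3.640 − 6.590 = -2.950
Fold change = 2^(−(-2.950)) = 2^2.950 = 7.7275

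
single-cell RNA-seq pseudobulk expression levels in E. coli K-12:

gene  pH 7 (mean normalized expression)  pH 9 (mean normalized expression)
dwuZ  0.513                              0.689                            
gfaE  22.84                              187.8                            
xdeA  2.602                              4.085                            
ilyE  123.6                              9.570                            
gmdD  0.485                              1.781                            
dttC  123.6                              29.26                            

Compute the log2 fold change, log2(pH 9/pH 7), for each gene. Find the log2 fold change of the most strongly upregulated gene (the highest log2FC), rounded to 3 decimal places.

3.040

log2(0.689/0.513) = 0.426  (dwuZ)
log2(187.8/22.84) = 3.040  (gfaE)
log2(4.085/2.602) = 0.651  (xdeA)
log2(9.570/123.6) = -3.691  (ilyE)
log2(1.781/0.485) = 1.877  (gmdD)
log2(29.26/123.6) = -2.079  (dttC)
gfaE is most strongly upregulated.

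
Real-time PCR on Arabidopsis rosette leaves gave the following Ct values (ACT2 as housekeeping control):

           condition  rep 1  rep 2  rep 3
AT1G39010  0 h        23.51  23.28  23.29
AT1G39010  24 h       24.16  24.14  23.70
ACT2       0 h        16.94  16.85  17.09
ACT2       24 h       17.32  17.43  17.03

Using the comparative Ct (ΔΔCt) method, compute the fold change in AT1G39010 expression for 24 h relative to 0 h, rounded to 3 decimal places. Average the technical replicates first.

Mean Ct: AT1G39010 0 h 23.360; AT1G39010 24 h 24.000; ACT2 0 h 16.960; ACT2 24 h 17.260
ΔCt(0 h) = 23.360 − 16.960 = 6.400
ΔCt(24 h) = 24.000 − 17.260 = 6.740
ΔΔCt = 6.740 − 6.400 = 0.340
Fold change = 2^(−0.340) = 0.7900

0.790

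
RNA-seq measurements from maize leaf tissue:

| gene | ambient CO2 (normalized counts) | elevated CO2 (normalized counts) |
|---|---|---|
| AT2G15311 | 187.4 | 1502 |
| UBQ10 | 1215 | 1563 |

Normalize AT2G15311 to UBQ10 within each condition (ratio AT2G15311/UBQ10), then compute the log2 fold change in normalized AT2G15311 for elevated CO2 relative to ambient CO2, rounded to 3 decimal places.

AT2G15311/UBQ10 (ambient CO2) = 187.4 / 1215 = 0.15424
AT2G15311/UBQ10 (elevated CO2) = 1502 / 1563 = 0.96097
Fold change = 0.96097 / 0.15424 = 6.2304
log2(6.2304) = 2.6393

2.639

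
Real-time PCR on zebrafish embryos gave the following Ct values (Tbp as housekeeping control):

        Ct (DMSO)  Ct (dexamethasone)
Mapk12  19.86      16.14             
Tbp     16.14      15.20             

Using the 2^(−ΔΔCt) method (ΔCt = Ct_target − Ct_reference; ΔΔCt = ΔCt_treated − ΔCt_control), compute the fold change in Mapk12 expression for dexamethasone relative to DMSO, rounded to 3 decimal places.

6.869

ΔCt(DMSO) = 19.860 − 16.140 = 3.720
ΔCt(dexamethasone) = 16.140 − 15.200 = 0.940
ΔΔCt = 0.940 − 3.720 = -2.780
Fold change = 2^(−(-2.780)) = 2^2.780 = 6.8685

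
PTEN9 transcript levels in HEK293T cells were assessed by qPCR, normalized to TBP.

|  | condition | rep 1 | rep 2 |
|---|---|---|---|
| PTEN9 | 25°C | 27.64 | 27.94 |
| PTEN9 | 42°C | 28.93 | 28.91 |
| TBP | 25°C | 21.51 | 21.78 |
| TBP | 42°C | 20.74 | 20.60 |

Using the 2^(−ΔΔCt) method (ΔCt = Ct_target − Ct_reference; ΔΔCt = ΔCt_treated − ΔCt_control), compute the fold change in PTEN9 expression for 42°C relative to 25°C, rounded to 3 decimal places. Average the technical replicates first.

Mean Ct: PTEN9 25°C 27.790; PTEN9 42°C 28.920; TBP 25°C 21.645; TBP 42°C 20.670
ΔCt(25°C) = 27.790 − 21.645 = 6.145
ΔCt(42°C) = 28.920 − 20.670 = 8.250
ΔΔCt = 8.250 − 6.145 = 2.105
Fold change = 2^(−2.105) = 0.2325

0.232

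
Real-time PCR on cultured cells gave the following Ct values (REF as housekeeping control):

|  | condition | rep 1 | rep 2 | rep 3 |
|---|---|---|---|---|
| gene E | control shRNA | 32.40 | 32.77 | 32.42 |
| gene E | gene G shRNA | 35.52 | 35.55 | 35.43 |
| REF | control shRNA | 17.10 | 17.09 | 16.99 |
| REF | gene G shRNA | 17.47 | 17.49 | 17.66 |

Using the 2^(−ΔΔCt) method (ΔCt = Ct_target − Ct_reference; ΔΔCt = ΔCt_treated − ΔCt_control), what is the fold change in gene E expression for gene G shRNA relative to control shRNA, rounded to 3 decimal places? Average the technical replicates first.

0.178

Mean Ct: gene E control shRNA 32.530; gene E gene G shRNA 35.500; REF control shRNA 17.060; REF gene G shRNA 17.540
ΔCt(control shRNA) = 32.530 − 17.060 = 15.470
ΔCt(gene G shRNA) = 35.500 − 17.540 = 17.960
ΔΔCt = 17.960 − 15.470 = 2.490
Fold change = 2^(−2.490) = 0.1780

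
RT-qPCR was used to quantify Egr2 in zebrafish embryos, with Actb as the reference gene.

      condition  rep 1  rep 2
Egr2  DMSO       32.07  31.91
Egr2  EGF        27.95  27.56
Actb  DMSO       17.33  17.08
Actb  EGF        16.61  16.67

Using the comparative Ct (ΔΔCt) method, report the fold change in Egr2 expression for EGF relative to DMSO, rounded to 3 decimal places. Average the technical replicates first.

12.729

Mean Ct: Egr2 DMSO 31.990; Egr2 EGF 27.755; Actb DMSO 17.205; Actb EGF 16.640
ΔCt(DMSO) = 31.990 − 17.205 = 14.785
ΔCt(EGF) = 27.755 − 16.640 = 11.115
ΔΔCt = 11.115 − 14.785 = -3.670
Fold change = 2^(−(-3.670)) = 2^3.670 = 12.7286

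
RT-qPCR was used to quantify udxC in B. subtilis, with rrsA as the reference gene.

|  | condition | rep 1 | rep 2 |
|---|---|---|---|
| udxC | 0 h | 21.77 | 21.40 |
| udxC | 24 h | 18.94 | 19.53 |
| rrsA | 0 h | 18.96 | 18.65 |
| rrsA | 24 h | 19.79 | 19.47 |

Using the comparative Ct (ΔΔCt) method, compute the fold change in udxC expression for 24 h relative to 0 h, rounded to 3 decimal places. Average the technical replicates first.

9.032

Mean Ct: udxC 0 h 21.585; udxC 24 h 19.235; rrsA 0 h 18.805; rrsA 24 h 19.630
ΔCt(0 h) = 21.585 − 18.805 = 2.780
ΔCt(24 h) = 19.235 − 19.630 = -0.395
ΔΔCt = -0.395 − 2.780 = -3.175
Fold change = 2^(−(-3.175)) = 2^3.175 = 9.0317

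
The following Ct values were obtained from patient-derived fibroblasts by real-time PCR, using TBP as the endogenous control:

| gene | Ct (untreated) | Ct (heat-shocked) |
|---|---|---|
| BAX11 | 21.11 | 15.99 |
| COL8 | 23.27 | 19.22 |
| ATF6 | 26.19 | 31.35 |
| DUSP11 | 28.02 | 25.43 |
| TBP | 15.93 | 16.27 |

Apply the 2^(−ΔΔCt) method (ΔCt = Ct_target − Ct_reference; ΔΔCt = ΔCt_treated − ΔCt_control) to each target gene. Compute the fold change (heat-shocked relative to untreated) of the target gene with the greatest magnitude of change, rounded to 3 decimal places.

BAX11: ΔΔCt = (15.99−16.27) − (21.11−15.93) = -0.28 − 5.18 = -5.46; fold change = 2^5.46 = 44.017
COL8: ΔΔCt = (19.22−16.27) − (23.27−15.93) = 2.95 − 7.34 = -4.39; fold change = 2^4.39 = 20.966
ATF6: ΔΔCt = (31.35−16.27) − (26.19−15.93) = 15.08 − 10.26 = 4.82; fold change = 2^-4.82 = 0.035
DUSP11: ΔΔCt = (25.43−16.27) − (28.02−15.93) = 9.16 − 12.09 = -2.93; fold change = 2^2.93 = 7.621
BAX11 has the largest |ΔΔCt| = 5.46.

44.017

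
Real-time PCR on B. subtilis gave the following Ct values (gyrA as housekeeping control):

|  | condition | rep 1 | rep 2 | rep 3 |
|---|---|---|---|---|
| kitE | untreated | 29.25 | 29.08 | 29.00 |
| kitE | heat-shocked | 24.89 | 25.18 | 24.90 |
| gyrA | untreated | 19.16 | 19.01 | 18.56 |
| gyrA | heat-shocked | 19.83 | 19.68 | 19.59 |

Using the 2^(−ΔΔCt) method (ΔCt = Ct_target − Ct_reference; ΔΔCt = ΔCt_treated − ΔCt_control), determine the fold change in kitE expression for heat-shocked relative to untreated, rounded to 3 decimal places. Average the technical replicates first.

Mean Ct: kitE untreated 29.110; kitE heat-shocked 24.990; gyrA untreated 18.910; gyrA heat-shocked 19.700
ΔCt(untreated) = 29.110 − 18.910 = 10.200
ΔCt(heat-shocked) = 24.990 − 19.700 = 5.290
ΔΔCt = 5.290 − 10.200 = -4.910
Fold change = 2^(−(-4.910)) = 2^4.910 = 30.0647

30.065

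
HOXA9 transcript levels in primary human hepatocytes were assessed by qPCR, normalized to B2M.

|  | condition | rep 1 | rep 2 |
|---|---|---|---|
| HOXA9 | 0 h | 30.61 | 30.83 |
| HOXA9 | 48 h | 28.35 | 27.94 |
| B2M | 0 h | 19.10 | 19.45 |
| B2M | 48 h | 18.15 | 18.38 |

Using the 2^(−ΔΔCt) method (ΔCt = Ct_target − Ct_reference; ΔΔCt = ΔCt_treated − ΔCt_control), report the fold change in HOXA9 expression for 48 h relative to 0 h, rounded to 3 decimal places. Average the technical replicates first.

Mean Ct: HOXA9 0 h 30.720; HOXA9 48 h 28.145; B2M 0 h 19.275; B2M 48 h 18.265
ΔCt(0 h) = 30.720 − 19.275 = 11.445
ΔCt(48 h) = 28.145 − 18.265 = 9.880
ΔΔCt = 9.880 − 11.445 = -1.565
Fold change = 2^(−(-1.565)) = 2^1.565 = 2.9588

2.959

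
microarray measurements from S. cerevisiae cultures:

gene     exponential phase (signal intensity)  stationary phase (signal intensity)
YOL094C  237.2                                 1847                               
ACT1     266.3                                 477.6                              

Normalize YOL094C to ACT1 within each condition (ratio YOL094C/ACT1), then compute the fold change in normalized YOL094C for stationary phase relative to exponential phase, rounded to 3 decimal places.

YOL094C/ACT1 (exponential phase) = 237.2 / 266.3 = 0.89072
YOL094C/ACT1 (stationary phase) = 1847 / 477.6 = 3.8673
Fold change = 3.8673 / 0.89072 = 4.3417

4.342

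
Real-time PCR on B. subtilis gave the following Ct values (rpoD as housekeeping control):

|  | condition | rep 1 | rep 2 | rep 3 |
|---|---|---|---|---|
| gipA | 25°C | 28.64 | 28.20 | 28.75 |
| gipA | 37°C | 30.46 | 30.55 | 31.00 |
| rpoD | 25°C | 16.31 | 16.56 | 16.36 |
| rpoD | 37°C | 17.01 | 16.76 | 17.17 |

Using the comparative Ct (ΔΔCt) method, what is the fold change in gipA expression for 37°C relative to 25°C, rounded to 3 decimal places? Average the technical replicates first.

0.337

Mean Ct: gipA 25°C 28.530; gipA 37°C 30.670; rpoD 25°C 16.410; rpoD 37°C 16.980
ΔCt(25°C) = 28.530 − 16.410 = 12.120
ΔCt(37°C) = 30.670 − 16.980 = 13.690
ΔΔCt = 13.690 − 12.120 = 1.570
Fold change = 2^(−1.570) = 0.3368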